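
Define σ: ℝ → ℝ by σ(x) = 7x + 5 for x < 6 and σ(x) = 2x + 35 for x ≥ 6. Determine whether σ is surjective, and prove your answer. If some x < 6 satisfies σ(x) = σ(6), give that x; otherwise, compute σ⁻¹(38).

Both pieces are strictly increasing (slopes 7 and 2), so each is injective on its own interval.
The left piece maps (−∞, 6) onto (−∞, 47); the right piece maps [6, ∞) onto [47, ∞).
These images together cover ℝ, so σ is surjective.
Because the two images are disjoint, no x < 6 has σ(x) = σ(6), so we compute σ⁻¹(38): 38 lies in (−∞, 47), so solve 7x + 5 = 38: x = (38 − 5)/7 = 33/7.

33/7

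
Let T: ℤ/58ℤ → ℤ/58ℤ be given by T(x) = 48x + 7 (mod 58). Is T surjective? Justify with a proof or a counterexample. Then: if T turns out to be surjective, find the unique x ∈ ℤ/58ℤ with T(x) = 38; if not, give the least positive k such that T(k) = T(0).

Since gcd(48, 58) = 2, we have 48x ≡ 0 (mod 2) for all x, so T(x) ≡ 1 (mod 2).
But 0 ≢ 1 (mod 2), so 0 ∈ ℤ/58ℤ has no preimage. Hence T is not surjective.
Since T is not surjective, we find the least positive k with T(k) = T(0): this means 48k ≡ 0 (mod 58), i.e. 58 ∣ 48k. Since gcd(48, 58) = 2, dividing through by 2 this holds exactly when 29 ∣ 24k, and as gcd(24, 29) = 1, exactly when 29 ∣ k.
The smallest positive such k is 29.

29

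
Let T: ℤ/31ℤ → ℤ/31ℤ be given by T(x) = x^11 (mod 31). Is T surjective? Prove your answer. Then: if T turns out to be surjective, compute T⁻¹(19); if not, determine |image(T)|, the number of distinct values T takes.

Since 31 is prime, the nonzero elements of ℤ/31ℤ form a cyclic group of order 30.
As gcd(11, 30) = 1, raising to the 11th power is a bijection on this group: if u^11 ≡ v^11 then (uv^{−1})^11 = 1, and the only element of order dividing gcd(11, 30) = 1 is 1, so u = v.
With T(0) = 0 this makes T injective on all of ℤ/31ℤ, hence bijective (finite equal-size domain and codomain). In particular T is surjective.
Since T is surjective, we find the preimage of 19. The inverse of x ↦ x^11 on (ℤ/31ℤ)^× is x ↦ x^11, because 11·11 = 121 = 4·30 + 1 ≡ 1 (mod 30) and x^{30} = 1 for x ≠ 0 (Fermat). So T⁻¹(19) = 19^11 mod 31.
Repeated squaring mod 31: 19^1 ≡ 19, 19^2 ≡ 19² = 361 ≡ 20, 19^4 ≡ 20² = 400 ≡ 28, 19^8 ≡ 28² = 784 ≡ 9. Since 11 = 8 + 2 + 1, 19^11 ≡ 9·20·19: 9·20 = 180 ≡ 25, then 25·19 = 475 ≡ 10. So 19^11 ≡ 10 (mod 31).
Hence T⁻¹(19) = 10.

10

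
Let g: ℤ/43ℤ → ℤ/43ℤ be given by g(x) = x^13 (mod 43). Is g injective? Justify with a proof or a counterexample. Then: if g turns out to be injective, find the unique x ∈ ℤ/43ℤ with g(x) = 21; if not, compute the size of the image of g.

Since 43 is prime, the nonzero elements of ℤ/43ℤ form a cyclic group of order 42.
As gcd(13, 42) = 1, raising to the 13th power is a bijection on this group: if s^13 ≡ t^13 then (st^{−1})^13 = 1, and the only element of order dividing gcd(13, 42) = 1 is 1, so s = t.
With g(0) = 0 this makes g injective on all of ℤ/43ℤ, hence bijective (finite equal-size domain and codomain). In particular g is injective.
Since g is injective, we find the preimage of 21. The inverse of x ↦ x^13 on (ℤ/43ℤ)^× is x ↦ x^13, because 13·13 = 169 = 4·42 + 1 ≡ 1 (mod 42) and x^{42} = 1 for x ≠ 0 (Fermat). So g⁻¹(21) = 21^13 mod 43.
Repeated squaring mod 43: 21^1 ≡ 21, 21^2 ≡ 21² = 441 ≡ 11, 21^4 ≡ 11² = 121 ≡ 35, 21^8 ≡ 35² = 1225 ≡ 21. Since 13 = 8 + 4 + 1, 21^13 ≡ 21·35·21: 21·35 = 735 ≡ 4, then 4·21 = 84 ≡ 41. So 21^13 ≡ 41 (mod 43).
Hence g⁻¹(21) = 41.

41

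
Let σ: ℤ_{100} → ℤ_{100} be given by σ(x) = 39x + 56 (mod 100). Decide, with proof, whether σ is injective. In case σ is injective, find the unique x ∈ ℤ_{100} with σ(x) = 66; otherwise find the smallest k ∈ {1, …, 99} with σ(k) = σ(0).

If σ(a) = σ(b), then 39a ≡ 39b (mod 100). Because gcd(39, 100) = 1, we may cancel 39 to get a ≡ b (mod 100).
Thus σ is injective.
We now compute 39⁻¹ mod 100 explicitly. Euclid's algorithm: 100 = 2·39 + 22, 39 = 1·22 + 17, 22 = 1·17 + 5, 17 = 3·5 + 2, 5 = 2·2 + 1; back-substituting gives 1 = 59·39 − 23·100, so 39⁻¹ ≡ 59 (mod 100).
Since σ is injective, we find σ⁻¹(66): we need 39x ≡ 66 − 56 ≡ 10 (mod 100). Using 39⁻¹ = 59: x ≡ 59·10 = 590 = 5·100 + 90, so x = 90.
Check: σ(90) = 39·90 + 56 = 3566 = 35·100 + 66 ≡ 66 (mod 100).

90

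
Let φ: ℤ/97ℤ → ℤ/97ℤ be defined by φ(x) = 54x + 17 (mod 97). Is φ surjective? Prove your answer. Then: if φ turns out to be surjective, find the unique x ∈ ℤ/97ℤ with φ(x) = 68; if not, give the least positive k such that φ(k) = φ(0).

By definition, φ is surjective if every y in the codomain equals φ(x) for some x in the domain.
Since gcd(54, 97) = 1, 54 is invertible modulo 97. Euclid's algorithm: 97 = 1·54 + 43, 54 = 1·43 + 11, 43 = 3·11 + 10, 11 = 1·10 + 1; back-substituting gives 1 = 9·54 − 5·97, so 54⁻¹ ≡ 9 (mod 97).
For any y ∈ ℤ/97ℤ, x = 9(y − 17) mod 97 satisfies φ(x) = 54·9(y − 17) + 17 ≡ y (since 54·9 ≡ 1 mod 97). So every y has a preimage.
Therefore φ is surjective.
Since φ is surjective, we compute φ⁻¹(68): solve 54x + 17 ≡ 68 (mod 97), i.e. 54x ≡ 51 (mod 97).
Multiplying by 54⁻¹ = 9 gives x ≡ 9·51 = 459 = 4·97 + 71 ≡ 71 (mod 97).
Check: φ(71) = 54·71 + 17 = 3851 = 39·97 + 68 ≡ 68 (mod 97).

71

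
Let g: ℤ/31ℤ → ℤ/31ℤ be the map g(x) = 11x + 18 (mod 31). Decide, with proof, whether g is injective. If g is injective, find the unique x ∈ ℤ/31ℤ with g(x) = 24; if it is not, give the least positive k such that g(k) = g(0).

9

Recall: injectivity means: for all u, v in the domain, g(u) = g(v) implies u = v.
If g(u) = g(v), then 11u ≡ 11v (mod 31). Because gcd(11, 31) = 1, we may cancel 11 to get u ≡ v (mod 31).
Hence g is injective.
We now compute 11⁻¹ mod 31 explicitly. Euclid's algorithm: 31 = 2·11 + 9, 11 = 1·9 + 2, 9 = 4·2 + 1; back-substituting gives 1 = 17·11 − 6·31, so 11⁻¹ ≡ 17 (mod 31).
Since g is injective, we find g⁻¹(24): we need 11x ≡ 24 − 18 ≡ 6 (mod 31). Using 11⁻¹ = 17: x ≡ 17·6 = 102 = 3·31 + 9, so x = 9.
Check: g(9) = 11·9 + 18 = 117 = 3·31 + 24 ≡ 24 (mod 31).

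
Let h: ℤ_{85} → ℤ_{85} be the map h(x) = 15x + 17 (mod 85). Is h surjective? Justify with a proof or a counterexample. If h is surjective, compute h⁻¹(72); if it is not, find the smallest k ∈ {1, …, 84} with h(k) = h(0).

Recall: surjectivity means every element of the codomain has a preimage under h.
Since gcd(15, 85) = 5, we have 15x ≡ 0 (mod 5) for all x, so h(x) ≡ 2 (mod 5).
But 0 ≢ 2 (mod 5), so 0 ∈ ℤ_{85} has no preimage. So h is not surjective.
Since h is not surjective, we find the least positive k with h(k) = h(0): this means 15k ≡ 0 (mod 85), i.e. 85 ∣ 15k. Since gcd(15, 85) = 5, dividing through by 5 this holds exactly when 17 ∣ 3k, and as gcd(3, 17) = 1, exactly when 17 ∣ k.
The smallest positive such k is 17.

17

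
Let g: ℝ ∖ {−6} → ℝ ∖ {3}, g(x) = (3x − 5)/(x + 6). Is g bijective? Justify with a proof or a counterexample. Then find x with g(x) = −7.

Suppose g(u) = g(v). Cross-multiplying: (3u − 5)(v + 6) = (3v − 5)(u + 6).
Expanding both sides and cancelling the symmetric terms leaves 23·(u − v) = 0. Since 23 ≠ 0, u = v. So g is injective.
For any y ≠ 3, solving y(x + 6) = 3x − 5 for x gives a well-defined x ≠ −6. So g is surjective.
So g is bijective.
Solving g(x) = −7: cross-multiplying gives 3x − 5 = −7(x + 6), which rearranges to 10x = −37, so x = −37/10.

-37/10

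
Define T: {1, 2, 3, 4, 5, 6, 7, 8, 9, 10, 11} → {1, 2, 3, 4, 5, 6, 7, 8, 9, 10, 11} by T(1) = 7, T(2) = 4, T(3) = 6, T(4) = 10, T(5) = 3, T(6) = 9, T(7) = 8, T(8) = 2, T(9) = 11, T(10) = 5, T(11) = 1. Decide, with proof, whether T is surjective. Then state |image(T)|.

11

Every element of the codomain has a preimage: 1 = T(11), 2 = T(8), 3 = T(5), 4 = T(2), 5 = T(10), 6 = T(3), 7 = T(1), 8 = T(7), 9 = T(6), 10 = T(4), 11 = T(9).
Therefore T is surjective.
The image of T is {1, 2, 3, 4, 5, 6, 7, 8, 9, 10, 11}, which has 11 elements.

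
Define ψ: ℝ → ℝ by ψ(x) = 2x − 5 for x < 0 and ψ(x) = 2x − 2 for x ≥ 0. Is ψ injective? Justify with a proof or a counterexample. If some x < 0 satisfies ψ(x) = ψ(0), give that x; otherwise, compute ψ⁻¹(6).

4

Both pieces are strictly increasing (slopes 2 and 2), so each is injective on its own interval.
The left piece maps (−∞, 0) onto (−∞, −5); the right piece maps [0, ∞) onto [−2, ∞).
These images are disjoint, so no value is attained by both pieces. Hence ψ is injective.
Because the two images are disjoint, no x < 0 has ψ(x) = ψ(0), so we compute ψ⁻¹(6): 6 lies in [−2, ∞), so solve 2x − 2 = 6: x = (6 + 2)/2 = 4.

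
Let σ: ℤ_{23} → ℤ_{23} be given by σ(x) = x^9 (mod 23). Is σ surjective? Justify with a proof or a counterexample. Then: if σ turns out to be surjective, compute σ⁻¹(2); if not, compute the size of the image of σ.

9

Since 23 is prime, the nonzero elements of ℤ_{23} form a cyclic group of order 22.
As gcd(9, 22) = 1, raising to the 9th power is a bijection on this group: if x_1^9 ≡ x_2^9 then (x_1x_2^{−1})^9 = 1, and the only element of order dividing gcd(9, 22) = 1 is 1, so x_1 = x_2.
With σ(0) = 0 this makes σ injective on all of ℤ_{23}, hence bijective (finite equal-size domain and codomain). In particular σ is surjective.
Since σ is surjective, we find the preimage of 2. The inverse of x ↦ x^9 on (ℤ_{23})^× is x ↦ x^5, because 9·5 = 45 = 2·22 + 1 ≡ 1 (mod 22) and x^{22} = 1 for x ≠ 0 (Fermat). So σ⁻¹(2) = 2^5 mod 23.
Repeated squaring mod 23: 2^1 ≡ 2, 2^2 ≡ 2² = 4, 2^4 ≡ 4² = 16. Since 5 = 4 + 1, 2^5 ≡ 16·2: 16·2 = 32 ≡ 9. So 2^5 ≡ 9 (mod 23).
Hence σ⁻¹(2) = 9.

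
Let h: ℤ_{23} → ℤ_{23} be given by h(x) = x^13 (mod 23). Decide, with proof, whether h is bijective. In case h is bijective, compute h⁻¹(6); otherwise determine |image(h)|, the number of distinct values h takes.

Since 23 is prime, the nonzero elements of ℤ_{23} form a cyclic group of order 22.
As gcd(13, 22) = 1, raising to the 13th power is a bijection on this group: if x_1^13 ≡ x_2^13 then (x_1x_2^{−1})^13 = 1, and the only element of order dividing gcd(13, 22) = 1 is 1, so x_1 = x_2.
With h(0) = 0 this makes h injective on all of ℤ_{23}, hence bijective (finite equal-size domain and codomain). In particular h is bijective.
Since h is bijective, we find the preimage of 6. The inverse of x ↦ x^13 on (ℤ_{23})^× is x ↦ x^17, because 13·17 = 221 = 10·22 + 1 ≡ 1 (mod 22) and x^{22} = 1 for x ≠ 0 (Fermat). So h⁻¹(6) = 6^17 mod 23.
Repeated squaring mod 23: 6^1 ≡ 6, 6^2 ≡ 6² = 36 ≡ 13, 6^4 ≡ 13² = 169 ≡ 8, 6^8 ≡ 8² = 64 ≡ 18, 6^16 ≡ 18² = 324 ≡ 2. Since 17 = 16 + 1, 6^17 ≡ 2·6: 2·6 = 12. So 6^17 ≡ 12 (mod 23).
Hence h⁻¹(6) = 12.

12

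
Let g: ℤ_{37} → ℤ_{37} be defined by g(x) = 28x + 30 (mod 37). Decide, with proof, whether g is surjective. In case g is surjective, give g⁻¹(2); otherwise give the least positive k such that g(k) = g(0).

Since gcd(28, 37) = 1, 28 is invertible modulo 37. Euclid's algorithm: 37 = 1·28 + 9, 28 = 3·9 + 1; back-substituting gives 1 = 4·28 − 3·37, so 28⁻¹ ≡ 4 (mod 37).
For any y ∈ ℤ_{37}, x = 4(y − 30) mod 37 satisfies g(x) = 28·4(y − 30) + 30 ≡ y (since 28·4 ≡ 1 mod 37). So every y has a preimage.
So g is surjective.
Since g is surjective, we find g⁻¹(2): we need 28x ≡ 2 − 30 ≡ 9 (mod 37). Using 28⁻¹ = 4: x ≡ 4·9 = 36, so x = 36.
Check: g(36) = 28·36 + 30 = 1038 = 28·37 + 2 ≡ 2 (mod 37).

36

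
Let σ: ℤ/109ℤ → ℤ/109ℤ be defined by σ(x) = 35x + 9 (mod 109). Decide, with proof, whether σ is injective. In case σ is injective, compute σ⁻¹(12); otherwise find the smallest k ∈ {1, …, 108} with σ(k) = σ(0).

Suppose σ(x_1) = σ(x_2) in ℤ/109ℤ. Then 35x_1 + 9 ≡ 35x_2 + 9 (mod 109), thus 35(x_1 − x_2) ≡ 0 (mod 109).
Since gcd(35, 109) = 1, 35 is invertible modulo 109, so x_1 − x_2 ≡ 0 (mod 109), i.e. x_1 = x_2.
Thus σ is injective.
We now compute 35⁻¹ mod 109 explicitly. Euclid's algorithm: 109 = 3·35 + 4, 35 = 8·4 + 3, 4 = 1·3 + 1; back-substituting gives 1 = 81·35 − 26·109, so 35⁻¹ ≡ 81 (mod 109).
Since σ is injective, we find σ⁻¹(12): we need 35x ≡ 12 − 9 ≡ 3 (mod 109). Using 35⁻¹ = 81: x ≡ 81·3 = 243 = 2·109 + 25, so x = 25.
Check: σ(25) = 35·25 + 9 = 884 = 8·109 + 12 ≡ 12 (mod 109).

25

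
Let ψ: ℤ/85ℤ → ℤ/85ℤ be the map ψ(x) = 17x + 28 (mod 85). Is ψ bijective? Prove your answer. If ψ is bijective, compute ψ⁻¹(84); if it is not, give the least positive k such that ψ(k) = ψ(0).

5

Recall: injectivity means: for all x_1, x_2 in the domain, ψ(x_1) = ψ(x_2) implies x_1 = x_2.
We have gcd(17, 85) = 17 > 1. Taking x_1 = 0 and x_2 = 5: ψ(0) = 28 and ψ(5) = 17·5 + 28 = 113 ≡ 28 (mod 85).
So ψ(0) = ψ(5) while 0 ≠ 5, therefore ψ is not injective, hence not bijective.
Since ψ is not bijective, we find the least positive k with ψ(k) = ψ(0): this means 17k ≡ 0 (mod 85), i.e. 85 ∣ 17k. Since gcd(17, 85) = 17, dividing through by 17 this holds exactly when 5 ∣ k.
The smallest positive such k is 5.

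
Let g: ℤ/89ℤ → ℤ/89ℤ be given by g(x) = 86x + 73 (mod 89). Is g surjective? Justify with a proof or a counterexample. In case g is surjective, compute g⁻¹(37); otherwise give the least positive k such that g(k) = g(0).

Since gcd(86, 89) = 1, 86 is invertible modulo 89. Euclid's algorithm: 89 = 1·86 + 3, 86 = 28·3 + 2, 3 = 1·2 + 1; back-substituting gives 1 = 59·86 − 57·89, so 86⁻¹ ≡ 59 (mod 89).
Then y ↦ 59(y − 73) is a two-sided inverse to g, so every y ∈ ℤ/89ℤ has a preimage.
Thus g is surjective.
Since g is surjective, we compute g⁻¹(37): solve 86x + 73 ≡ 37 (mod 89), i.e. 86x ≡ 53 (mod 89).
Multiplying by 86⁻¹ = 59 gives x ≡ 59·53 = 3127 = 35·89 + 12 ≡ 12 (mod 89).
Check: g(12) = 86·12 + 73 = 1105 = 12·89 + 37 ≡ 37 (mod 89).

12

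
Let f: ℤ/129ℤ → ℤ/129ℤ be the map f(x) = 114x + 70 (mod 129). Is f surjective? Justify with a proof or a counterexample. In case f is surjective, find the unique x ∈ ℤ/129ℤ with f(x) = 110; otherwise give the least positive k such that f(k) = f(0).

Recall: surjectivity means every element of the codomain has a preimage under f.
Since gcd(114, 129) = 3, we have 114x ≡ 0 (mod 3) for all x, so f(x) ≡ 1 (mod 3).
But 0 ≢ 1 (mod 3), so 0 ∈ ℤ/129ℤ has no preimage. So f is not surjective.
Since f is not surjective, we find the least positive k with f(k) = f(0): this means 114k ≡ 0 (mod 129), i.e. 129 ∣ 114k. Since gcd(114, 129) = 3, dividing through by 3 this holds exactly when 43 ∣ 38k, and as gcd(38, 43) = 1, exactly when 43 ∣ k.
The smallest positive such k is 43.

43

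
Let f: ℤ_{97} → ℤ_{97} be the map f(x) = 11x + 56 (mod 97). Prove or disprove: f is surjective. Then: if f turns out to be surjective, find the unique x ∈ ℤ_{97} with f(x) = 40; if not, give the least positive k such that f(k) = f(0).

Since gcd(11, 97) = 1, 11 is invertible modulo 97. Euclid's algorithm: 97 = 8·11 + 9, 11 = 1·9 + 2, 9 = 4·2 + 1; back-substituting gives 1 = 53·11 − 6·97, so 11⁻¹ ≡ 53 (mod 97).
For any y ∈ ℤ_{97}, x = 53(y − 56) mod 97 satisfies f(x) = 11·53(y − 56) + 56 ≡ y (since 11·53 ≡ 1 mod 97). So every y has a preimage.
Therefore f is surjective.
Since f is surjective, we compute f⁻¹(40): solve 11x + 56 ≡ 40 (mod 97), i.e. 11x ≡ 81 (mod 97).
Multiplying by 11⁻¹ = 53 gives x ≡ 53·81 = 4293 = 44·97 + 25 ≡ 25 (mod 97).
Check: f(25) = 11·25 + 56 = 331 = 3·97 + 40 ≡ 40 (mod 97).

25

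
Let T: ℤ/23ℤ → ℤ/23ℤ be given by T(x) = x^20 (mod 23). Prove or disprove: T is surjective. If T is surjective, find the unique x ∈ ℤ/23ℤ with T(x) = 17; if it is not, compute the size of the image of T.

T(11): Repeated squaring mod 23: 11^1 ≡ 11, 11^2 ≡ 11² = 121 ≡ 6, 11^4 ≡ 6² = 36 ≡ 13, 11^8 ≡ 13² = 169 ≡ 8, 11^16 ≡ 8² = 64 ≡ 18. Since 20 = 16 + 4, 11^20 ≡ 18·13: 18·13 = 234 ≡ 4. So 11^20 ≡ 4 (mod 23).
T(12): Repeated squaring mod 23: 12^1 ≡ 12, 12^2 ≡ 12² = 144 ≡ 6, 12^4 ≡ 6² = 36 ≡ 13, 12^8 ≡ 13² = 169 ≡ 8, 12^16 ≡ 8² = 64 ≡ 18. Since 20 = 16 + 4, 12^20 ≡ 18·13: 18·13 = 234 ≡ 4. So 12^20 ≡ 4 (mod 23).
So T(11) = T(12) = 4 while 11 ≠ 12, hence T is not injective.
A non-injective map from the 23-element set ℤ/23ℤ to itself takes at most 22 distinct values, so it cannot be surjective. So T is not surjective.
Since T is not surjective, we determine |image(T)|. Computing x^20 mod 23 for each x (by repeated squaring, reducing mod 23 at every step), the values T(0), T(1), …, T(22) are: 0, 1, 6, 18, 13, 12, 16, 8, 9, 2, 3, 4, 4, 3, 2, 9, 8, 16, 12, 13, 18, 6, 1.
The distinct values are {0, 1, 2, 3, 4, 6, 8, 9, 12, 13, 16, 18}; there are 12 of them.

12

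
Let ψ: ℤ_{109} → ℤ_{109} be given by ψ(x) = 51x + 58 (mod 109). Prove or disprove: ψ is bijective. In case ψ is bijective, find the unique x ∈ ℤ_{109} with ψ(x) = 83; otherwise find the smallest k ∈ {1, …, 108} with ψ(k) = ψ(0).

If ψ(s) = ψ(t), then 51s ≡ 51t (mod 109). Because gcd(51, 109) = 1, we may cancel 51 to get s ≡ t (mod 109).
We now compute 51⁻¹ mod 109 explicitly. Euclid's algorithm: 109 = 2·51 + 7, 51 = 7·7 + 2, 7 = 3·2 + 1; back-substituting gives 1 = 62·51 − 29·109, so 51⁻¹ ≡ 62 (mod 109).
For any y ∈ ℤ_{109}, x = 62(y − 58) mod 109 satisfies ψ(x) = 51·62(y − 58) + 58 ≡ y (since 51·62 ≡ 1 mod 109). So every y has a preimage.
Hence ψ is bijective.
Since ψ is bijective, we find ψ⁻¹(83): we need 51x ≡ 83 − 58 ≡ 25 (mod 109). Using 51⁻¹ = 62: x ≡ 62·25 = 1550 = 14·109 + 24, so x = 24.
Check: ψ(24) = 51·24 + 58 = 1282 = 11·109 + 83 ≡ 83 (mod 109).

24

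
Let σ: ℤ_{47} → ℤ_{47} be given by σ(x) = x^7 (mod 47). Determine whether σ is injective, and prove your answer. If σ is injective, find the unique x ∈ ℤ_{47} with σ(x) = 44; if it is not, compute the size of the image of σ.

Since 47 is prime, the nonzero elements of ℤ_{47} form a cyclic group of order 46.
As gcd(7, 46) = 1, raising to the 7th power is a bijection on this group: if s^7 ≡ t^7 then (st^{−1})^7 = 1, and the only element of order dividing gcd(7, 46) = 1 is 1, so s = t.
With σ(0) = 0 this makes σ injective on all of ℤ_{47}, hence bijective (finite equal-size domain and codomain). In particular σ is injective.
Since σ is injective, we find the preimage of 44. The inverse of x ↦ x^7 on (ℤ_{47})^× is x ↦ x^33, because 7·33 = 231 = 5·46 + 1 ≡ 1 (mod 46) and x^{46} = 1 for x ≠ 0 (Fermat). So σ⁻¹(44) = 44^33 mod 47.
Repeated squaring mod 47: 44^1 ≡ 44, 44^2 ≡ 44² = 1936 ≡ 9, 44^4 ≡ 9² = 81 ≡ 34, 44^8 ≡ 34² = 1156 ≡ 28, 44^16 ≡ 28² = 784 ≡ 32, 44^32 ≡ 32² = 1024 ≡ 37. Since 33 = 32 + 1, 44^33 ≡ 37·44: 37·44 = 1628 ≡ 30. So 44^33 ≡ 30 (mod 47).
Hence σ⁻¹(44) = 30.

30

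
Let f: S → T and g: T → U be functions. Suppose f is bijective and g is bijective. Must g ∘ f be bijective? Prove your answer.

Injectivity: if g(f(x_1)) = g(f(x_2)) then f(x_1) = f(x_2) (g injective) so x_1 = x_2 (f injective).
Surjectivity: for c ∈ U pick b with g(b) = c, then a with f(a) = b; then (g ∘ f)(a) = c.
Hence g ∘ f is bijective.

bijective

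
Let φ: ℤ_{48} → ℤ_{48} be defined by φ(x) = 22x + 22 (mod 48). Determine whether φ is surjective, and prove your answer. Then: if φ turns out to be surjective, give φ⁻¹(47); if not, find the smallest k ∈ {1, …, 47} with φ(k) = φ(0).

By definition, surjectivity means every element of the codomain has a preimage under φ.
Since gcd(22, 48) = 2, we have 22x ≡ 0 (mod 2) for all x, so φ(x) ≡ 0 (mod 2).
But 1 ≢ 0 (mod 2), so 1 ∈ ℤ_{48} has no preimage. Thus φ is not surjective.
Since φ is not surjective, we find the least positive k with φ(k) = φ(0): this means 22k ≡ 0 (mod 48), i.e. 48 ∣ 22k. Since gcd(22, 48) = 2, dividing through by 2 this holds exactly when 24 ∣ 11k, and as gcd(11, 24) = 1, exactly when 24 ∣ k.
The smallest positive such k is 24.

24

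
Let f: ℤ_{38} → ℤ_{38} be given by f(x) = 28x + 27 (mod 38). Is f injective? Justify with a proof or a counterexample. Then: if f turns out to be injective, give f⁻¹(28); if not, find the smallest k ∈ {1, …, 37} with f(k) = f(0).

Recall that f is injective if f(x_1) = f(x_2) implies x_1 = x_2.
We have gcd(28, 38) = 2 > 1. Taking x_1 = 0 and x_2 = 19: f(0) = 27 and f(19) = 28·19 + 27 = 559 ≡ 27 (mod 38).
So f(0) = f(19) while 0 ≠ 19, therefore f is not injective.
Since f is not injective, we find the least positive k with f(k) = f(0): this means 28k ≡ 0 (mod 38), i.e. 38 ∣ 28k. Since gcd(28, 38) = 2, dividing through by 2 this holds exactly when 19 ∣ 14k, and as gcd(14, 19) = 1, exactly when 19 ∣ k.
The smallest positive such k is 19.

19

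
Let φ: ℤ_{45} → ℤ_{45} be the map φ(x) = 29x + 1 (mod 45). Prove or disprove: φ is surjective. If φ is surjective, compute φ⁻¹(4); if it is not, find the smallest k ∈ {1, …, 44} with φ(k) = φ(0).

Since gcd(29, 45) = 1, 29 is invertible modulo 45. Euclid's algorithm: 45 = 1·29 + 16, 29 = 1·16 + 13, 16 = 1·13 + 3, 13 = 4·3 + 1; back-substituting gives 1 = 14·29 − 9·45, so 29⁻¹ ≡ 14 (mod 45).
For any y ∈ ℤ_{45}, x = 14(y − 1) mod 45 satisfies φ(x) = 29·14(y − 1) + 1 ≡ y (since 29·14 ≡ 1 mod 45). So every y has a preimage.
Hence φ is surjective.
Since φ is surjective, we compute φ⁻¹(4): solve 29x + 1 ≡ 4 (mod 45), i.e. 29x ≡ 3 (mod 45).
Multiplying by 29⁻¹ = 14 gives x ≡ 14·3 = 42 ≡ 42 (mod 45).
Check: φ(42) = 29·42 + 1 = 1219 = 27·45 + 4 ≡ 4 (mod 45).

42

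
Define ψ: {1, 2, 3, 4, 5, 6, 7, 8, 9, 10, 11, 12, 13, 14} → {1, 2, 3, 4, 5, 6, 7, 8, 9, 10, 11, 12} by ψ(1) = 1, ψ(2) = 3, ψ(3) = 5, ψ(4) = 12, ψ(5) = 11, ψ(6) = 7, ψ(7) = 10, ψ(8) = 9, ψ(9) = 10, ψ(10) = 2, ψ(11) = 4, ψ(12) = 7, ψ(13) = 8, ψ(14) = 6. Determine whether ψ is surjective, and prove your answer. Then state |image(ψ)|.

Every element of the codomain has a preimage: 1 = ψ(1), 2 = ψ(10), 3 = ψ(2), 4 = ψ(11), 5 = ψ(3), 6 = ψ(14), 7 = ψ(6), 8 = ψ(13), 9 = ψ(8), 10 = ψ(7), 11 = ψ(5), 12 = ψ(4).
Hence ψ is surjective.
The image of ψ is {1, 2, 3, 4, 5, 6, 7, 8, 9, 10, 11, 12}, which has 12 elements.

12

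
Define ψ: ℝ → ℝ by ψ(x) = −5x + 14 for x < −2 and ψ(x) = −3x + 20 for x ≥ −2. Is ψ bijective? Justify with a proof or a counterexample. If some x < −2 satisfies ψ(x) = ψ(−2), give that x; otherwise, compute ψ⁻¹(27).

Both pieces are strictly decreasing (slopes −5 and −3), so each is injective on its own interval.
The left piece maps (−∞, −2) onto (24, ∞); the right piece maps [−2, ∞) onto (−∞, 26].
These images overlap. In particular ψ(−2) = 26 (right piece), and solving −5x + 14 = 26 on the left piece gives x = −12/5 < −2.
So ψ(−12/5) = ψ(−2) with −12/5 ≠ −2, and ψ is not injective, hence not bijective. This x = −12/5 is the requested value below −2.

-12/5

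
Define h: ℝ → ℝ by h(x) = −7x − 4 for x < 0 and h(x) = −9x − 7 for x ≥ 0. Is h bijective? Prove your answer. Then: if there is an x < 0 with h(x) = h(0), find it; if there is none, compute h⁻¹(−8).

1/9

Both pieces are strictly decreasing (slopes −7 and −9), so each is injective on its own interval.
The left piece maps (−∞, 0) onto (−4, ∞); the right piece maps [0, ∞) onto (−∞, −7].
The images leave a gap (−4 has no preimage), so h is not surjective, hence not bijective.
Because the two images are disjoint, no x < 0 has h(x) = h(0), so we compute h⁻¹(−8): −8 lies in (−∞, −7], so solve −9x − 7 = −8: x = (−8 + 7)/(−9) = 1/9.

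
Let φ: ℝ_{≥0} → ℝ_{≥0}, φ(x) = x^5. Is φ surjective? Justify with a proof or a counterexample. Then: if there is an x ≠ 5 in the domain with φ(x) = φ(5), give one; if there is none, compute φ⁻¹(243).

3

For any y ∈ ℝ_{≥0}, x = y^{1/5} ∈ ℝ_{≥0} gives φ(x) = y, so φ is surjective.
Since x ↦ x^5 is strictly increasing on ℝ_{≥0}, it is injective there, so no x ≠ 5 in the domain has φ(x) = φ(5). We therefore compute φ⁻¹(243) = 243^{1/5} = 3 (indeed 3^5 = 243).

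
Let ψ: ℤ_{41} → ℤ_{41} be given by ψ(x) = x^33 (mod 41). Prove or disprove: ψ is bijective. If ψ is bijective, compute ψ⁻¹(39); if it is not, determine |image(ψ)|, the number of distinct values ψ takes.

5

Since 41 is prime, the nonzero elements of ℤ_{41} form a cyclic group of order 40.
As gcd(33, 40) = 1, raising to the 33rd power is a bijection on this group: if x_1^33 ≡ x_2^33 then (x_1x_2^{−1})^33 = 1, and the only element of order dividing gcd(33, 40) = 1 is 1, so x_1 = x_2.
With ψ(0) = 0 this makes ψ injective on all of ℤ_{41}, hence bijective (finite equal-size domain and codomain). In particular ψ is bijective.
Since ψ is bijective, we find the preimage of 39. The inverse of x ↦ x^33 on (ℤ_{41})^× is x ↦ x^17, because 33·17 = 561 = 14·40 + 1 ≡ 1 (mod 40) and x^{40} = 1 for x ≠ 0 (Fermat). So ψ⁻¹(39) = 39^17 mod 41.
Repeated squaring mod 41: 39^1 ≡ 39, 39^2 ≡ 39² = 1521 ≡ 4, 39^4 ≡ 4² = 16, 39^8 ≡ 16² = 256 ≡ 10, 39^16 ≡ 10² = 100 ≡ 18. Since 17 = 16 + 1, 39^17 ≡ 18·39: 18·39 = 702 ≡ 5. So 39^17 ≡ 5 (mod 41).
Hence ψ⁻¹(39) = 5.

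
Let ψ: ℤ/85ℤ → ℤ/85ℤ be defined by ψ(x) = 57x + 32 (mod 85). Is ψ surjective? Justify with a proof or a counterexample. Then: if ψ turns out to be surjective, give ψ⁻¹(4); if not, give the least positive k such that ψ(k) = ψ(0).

Since gcd(57, 85) = 1, 57 is invertible modulo 85. Euclid's algorithm: 85 = 1·57 + 28, 57 = 2·28 + 1; back-substituting gives 1 = 3·57 − 2·85, so 57⁻¹ ≡ 3 (mod 85).
For any y ∈ ℤ/85ℤ, x = 3(y − 32) mod 85 satisfies ψ(x) = 57·3(y − 32) + 32 ≡ y (since 57·3 ≡ 1 mod 85). So every y has a preimage.
So ψ is surjective.
Since ψ is surjective, we find ψ⁻¹(4): we need 57x ≡ 4 − 32 ≡ 57 (mod 85). Using 57⁻¹ = 3: x ≡ 3·57 = 171 = 2·85 + 1, so x = 1.
Check: ψ(1) = 57·1 + 32 = 89 = 1·85 + 4 ≡ 4 (mod 85).

1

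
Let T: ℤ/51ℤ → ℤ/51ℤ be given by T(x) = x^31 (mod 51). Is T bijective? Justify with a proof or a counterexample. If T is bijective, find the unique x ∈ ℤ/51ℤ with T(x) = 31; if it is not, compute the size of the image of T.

28

Computing x^31 mod 51 for each x (by repeated squaring, reducing mod 51 at every step), the values T(0), T(1), …, T(50) are: 0, 1, 26, 6, 13, 41, 3, 22, 32, 36, 46, 14, 27, 4, 11, 42, 16, 17, 18, 43, 23, 30, 7, 20, 39, 49, 2, 12, 31, 44, 21, 28, 8, 33, 34, 35, 9, 40, 47, 24, 37, 5, 15, 19, 29, 48, 10, 38, 45, 25, 50.
Every element of ℤ/51ℤ appears exactly once in this list, so T is a bijection, and in particular bijective.
Since T is bijective, we read off the preimage of 31 from the same table: T(28) = 31, so T⁻¹(31) = 28.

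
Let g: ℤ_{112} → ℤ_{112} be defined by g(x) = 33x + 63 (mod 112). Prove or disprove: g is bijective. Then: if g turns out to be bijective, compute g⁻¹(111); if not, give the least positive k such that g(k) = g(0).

Recall: g is injective when g(a) = g(b) forces a = b.
Suppose g(a) = g(b) in ℤ_{112}. Then 33a + 63 ≡ 33b + 63 (mod 112), so 33(a − b) ≡ 0 (mod 112).
Since gcd(33, 112) = 1, 33 is invertible modulo 112, hence a − b ≡ 0 (mod 112), i.e. a = b.
We now compute 33⁻¹ mod 112 explicitly. Euclid's algorithm: 112 = 3·33 + 13, 33 = 2·13 + 7, 13 = 1·7 + 6, 7 = 1·6 + 1; back-substituting gives 1 = 17·33 − 5·112, so 33⁻¹ ≡ 17 (mod 112).
For any y ∈ ℤ_{112}, x = 17(y − 63) mod 112 satisfies g(x) = 33·17(y − 63) + 63 ≡ y (since 33·17 ≡ 1 mod 112). So every y has a preimage.
So g is bijective.
Since g is bijective, we find g⁻¹(111): we need 33x ≡ 111 − 63 ≡ 48 (mod 112). Using 33⁻¹ = 17: x ≡ 17·48 = 816 = 7·112 + 32, so x = 32.
Check: g(32) = 33·32 + 63 = 1119 = 9·112 + 111 ≡ 111 (mod 112).

32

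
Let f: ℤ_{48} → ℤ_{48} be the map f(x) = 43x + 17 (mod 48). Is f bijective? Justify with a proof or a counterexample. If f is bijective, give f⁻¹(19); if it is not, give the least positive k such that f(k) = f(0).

38

Suppose f(a) = f(b) in ℤ_{48}. Then 43a + 17 ≡ 43b + 17 (mod 48), so 43(a − b) ≡ 0 (mod 48).
Since gcd(43, 48) = 1, 43 is invertible modulo 48, therefore a − b ≡ 0 (mod 48), i.e. a = b.
We now compute 43⁻¹ mod 48 explicitly. Euclid's algorithm: 48 = 1·43 + 5, 43 = 8·5 + 3, 5 = 1·3 + 2, 3 = 1·2 + 1; back-substituting gives 1 = 19·43 − 17·48, so 43⁻¹ ≡ 19 (mod 48).
For any y ∈ ℤ_{48}, x = 19(y − 17) mod 48 satisfies f(x) = 43·19(y − 17) + 17 ≡ y (since 43·19 ≡ 1 mod 48). So every y has a preimage.
Therefore f is bijective.
Since f is bijective, we find f⁻¹(19): we need 43x ≡ 19 − 17 ≡ 2 (mod 48). Using 43⁻¹ = 19: x ≡ 19·2 = 38, so x = 38.
Check: f(38) = 43·38 + 17 = 1651 = 34·48 + 19 ≡ 19 (mod 48).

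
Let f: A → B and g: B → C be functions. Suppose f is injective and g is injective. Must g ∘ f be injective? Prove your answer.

Suppose (g ∘ f)(a) = (g ∘ f)(b), i.e. g(f(a)) = g(f(b)).
Since g is injective, f(a) = f(b). Since f is injective, a = b. Hence g ∘ f is injective.

injective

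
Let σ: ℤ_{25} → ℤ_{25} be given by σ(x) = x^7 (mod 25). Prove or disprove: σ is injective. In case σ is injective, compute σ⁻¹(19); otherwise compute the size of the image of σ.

21

σ(0) = 0^7 = 0.
σ(5): Repeated squaring mod 25: 5^1 ≡ 5, 5^2 ≡ 5² = 25 ≡ 0, 5^4 ≡ 0² = 0. Since 7 = 4 + 2 + 1, 5^7 ≡ 0·0·5: 0·0 = 0, then 0·5 = 0. So 5^7 ≡ 0 (mod 25).
So σ(0) = σ(5) = 0 while 0 ≠ 5, so σ is not injective.
Since σ is not injective, we determine |image(σ)|. Computing x^7 mod 25 for each x (by repeated squaring, reducing mod 25 at every step), the values σ(0), σ(1), …, σ(24) are: 0, 1, 3, 12, 9, 0, 11, 18, 2, 19, 0, 21, 8, 17, 4, 0, 6, 23, 7, 14, 0, 16, 13, 22, 24.
The distinct values are {0, 1, 2, 3, 4, 6, 7, 8, 9, 11, 12, 13, 14, 16, 17, 18, 19, 21, 22, 23, 24}; there are 21 of them.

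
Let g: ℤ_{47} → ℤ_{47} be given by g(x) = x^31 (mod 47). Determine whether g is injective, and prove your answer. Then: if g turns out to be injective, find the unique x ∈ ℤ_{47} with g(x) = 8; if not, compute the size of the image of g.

42

Since 47 is prime, the nonzero elements of ℤ_{47} form a cyclic group of order 46.
As gcd(31, 46) = 1, raising to the 31st power is a bijection on this group: if x_1^31 ≡ x_2^31 then (x_1x_2^{−1})^31 = 1, and the only element of order dividing gcd(31, 46) = 1 is 1, so x_1 = x_2.
With g(0) = 0 this makes g injective on all of ℤ_{47}, hence bijective (finite equal-size domain and codomain). In particular g is injective.
Since g is injective, we find the preimage of 8. The inverse of x ↦ x^31 on (ℤ_{47})^× is x ↦ x^3, because 31·3 = 93 = 2·46 + 1 ≡ 1 (mod 46) and x^{46} = 1 for x ≠ 0 (Fermat). So g⁻¹(8) = 8^3 mod 47.
Repeated squaring mod 47: 8^1 ≡ 8, 8^2 ≡ 8² = 64 ≡ 17. Since 3 = 2 + 1, 8^3 ≡ 17·8: 17·8 = 136 ≡ 42. So 8^3 ≡ 42 (mod 47).
Hence g⁻¹(8) = 42.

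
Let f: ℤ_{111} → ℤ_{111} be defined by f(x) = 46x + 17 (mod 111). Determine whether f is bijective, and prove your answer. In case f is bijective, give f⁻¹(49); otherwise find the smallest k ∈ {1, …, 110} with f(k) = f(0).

If f(a) = f(b), then 46a ≡ 46b (mod 111). Because gcd(46, 111) = 1, we may cancel 46 to get a ≡ b (mod 111).
We now compute 46⁻¹ mod 111 explicitly. Euclid's algorithm: 111 = 2·46 + 19, 46 = 2·19 + 8, 19 = 2·8 + 3, 8 = 2·3 + 2, 3 = 1·2 + 1; back-substituting gives 1 = 70·46 − 29·111, so 46⁻¹ ≡ 70 (mod 111).
For any y ∈ ℤ_{111}, x = 70(y − 17) mod 111 satisfies f(x) = 46·70(y − 17) + 17 ≡ y (since 46·70 ≡ 1 mod 111). So every y has a preimage.
Thus f is bijective.
Since f is bijective, we find f⁻¹(49): we need 46x ≡ 49 − 17 ≡ 32 (mod 111). Using 46⁻¹ = 70: x ≡ 70·32 = 2240 = 20·111 + 20, so x = 20.
Check: f(20) = 46·20 + 17 = 937 = 8·111 + 49 ≡ 49 (mod 111).

20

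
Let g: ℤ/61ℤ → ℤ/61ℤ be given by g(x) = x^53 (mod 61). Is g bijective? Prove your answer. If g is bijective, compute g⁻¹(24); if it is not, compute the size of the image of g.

53

Since 61 is prime, the nonzero elements of ℤ/61ℤ form a cyclic group of order 60.
As gcd(53, 60) = 1, raising to the 53rd power is a bijection on this group: if s^53 ≡ t^53 then (st^{−1})^53 = 1, and the only element of order dividing gcd(53, 60) = 1 is 1, so s = t.
With g(0) = 0 this makes g injective on all of ℤ/61ℤ, hence bijective (finite equal-size domain and codomain). In particular g is bijective.
Since g is bijective, we find the preimage of 24. The inverse of x ↦ x^53 on (ℤ/61ℤ)^× is x ↦ x^17, because 53·17 = 901 = 15·60 + 1 ≡ 1 (mod 60) and x^{60} = 1 for x ≠ 0 (Fermat). So g⁻¹(24) = 24^17 mod 61.
Repeated squaring mod 61: 24^1 ≡ 24, 24^2 ≡ 24² = 576 ≡ 27, 24^4 ≡ 27² = 729 ≡ 58, 24^8 ≡ 58² = 3364 ≡ 9, 24^16 ≡ 9² = 81 ≡ 20. Since 17 = 16 + 1, 24^17 ≡ 20·24: 20·24 = 480 ≡ 53. So 24^17 ≡ 53 (mod 61).
Hence g⁻¹(24) = 53.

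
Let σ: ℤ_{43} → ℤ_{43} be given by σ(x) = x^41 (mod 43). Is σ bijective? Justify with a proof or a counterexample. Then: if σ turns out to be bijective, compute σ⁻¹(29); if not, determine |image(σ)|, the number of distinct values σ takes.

Since 43 is prime, the nonzero elements of ℤ_{43} form a cyclic group of order 42.
As gcd(41, 42) = 1, raising to the 41st power is a bijection on this group: if a^41 ≡ b^41 then (ab^{−1})^41 = 1, and the only element of order dividing gcd(41, 42) = 1 is 1, so a = b.
With σ(0) = 0 this makes σ injective on all of ℤ_{43}, hence bijective (finite equal-size domain and codomain). In particular σ is bijective.
Since σ is bijective, we find the preimage of 29. The inverse of x ↦ x^41 on (ℤ_{43})^× is x ↦ x^41, because 41·41 = 1681 = 40·42 + 1 ≡ 1 (mod 42) and x^{42} = 1 for x ≠ 0 (Fermat). So σ⁻¹(29) = 29^41 mod 43.
Repeated squaring mod 43: 29^1 ≡ 29, 29^2 ≡ 29² = 841 ≡ 24, 29^4 ≡ 24² = 576 ≡ 17, 29^8 ≡ 17² = 289 ≡ 31, 29^16 ≡ 31² = 961 ≡ 15, 29^32 ≡ 15² = 225 ≡ 10. Since 41 = 32 + 8 + 1, 29^41 ≡ 10·31·29: 10·31 = 310 ≡ 9, then 9·29 = 261 ≡ 3. So 29^41 ≡ 3 (mod 43).
Hence σ⁻¹(29) = 3.

3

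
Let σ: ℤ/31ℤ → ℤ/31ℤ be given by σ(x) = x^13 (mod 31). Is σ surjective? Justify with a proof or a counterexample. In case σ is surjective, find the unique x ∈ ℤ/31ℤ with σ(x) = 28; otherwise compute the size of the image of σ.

Since 31 is prime, the nonzero elements of ℤ/31ℤ form a cyclic group of order 30.
As gcd(13, 30) = 1, raising to the 13th power is a bijection on this group: if x_1^13 ≡ x_2^13 then (x_1x_2^{−1})^13 = 1, and the only element of order dividing gcd(13, 30) = 1 is 1, so x_1 = x_2.
With σ(0) = 0 this makes σ injective on all of ℤ/31ℤ, hence bijective (finite equal-size domain and codomain). In particular σ is surjective.
Since σ is surjective, we find the preimage of 28. The inverse of x ↦ x^13 on (ℤ/31ℤ)^× is x ↦ x^7, because 13·7 = 91 = 3·30 + 1 ≡ 1 (mod 30) and x^{30} = 1 for x ≠ 0 (Fermat). So σ⁻¹(28) = 28^7 mod 31.
Repeated squaring mod 31: 28^1 ≡ 28, 28^2 ≡ 28² = 784 ≡ 9, 28^4 ≡ 9² = 81 ≡ 19. Since 7 = 4 + 2 + 1, 28^7 ≡ 19·9·28: 19·9 = 171 ≡ 16, then 16·28 = 448 ≡ 14. So 28^7 ≡ 14 (mod 31).
Hence σ⁻¹(28) = 14.

14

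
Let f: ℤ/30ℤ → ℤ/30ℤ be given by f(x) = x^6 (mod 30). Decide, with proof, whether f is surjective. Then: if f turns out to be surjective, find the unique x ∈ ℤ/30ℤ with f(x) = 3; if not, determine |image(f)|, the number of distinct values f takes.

12

f(2): Repeated squaring mod 30: 2^1 ≡ 2, 2^2 ≡ 2² = 4, 2^4 ≡ 4² = 16. Since 6 = 4 + 2, 2^6 ≡ 16·4: 16·4 = 64 ≡ 4. So 2^6 ≡ 4 (mod 30).
f(8): Repeated squaring mod 30: 8^1 ≡ 8, 8^2 ≡ 8² = 64 ≡ 4, 8^4 ≡ 4² = 16. Since 6 = 4 + 2, 8^6 ≡ 16·4: 16·4 = 64 ≡ 4. So 8^6 ≡ 4 (mod 30).
So f(2) = f(8) = 4 while 2 ≠ 8, hence f is not injective.
A non-injective map from the 30-element set ℤ/30ℤ to itself takes at most 29 distinct values, so it cannot be surjective. So f is not surjective.
Since f is not surjective, we determine |image(f)|. Computing x^6 mod 30 for each x (by repeated squaring, reducing mod 30 at every step), the values f(0), f(1), …, f(29) are: 0, 1, 4, 9, 16, 25, 6, 19, 4, 21, 10, 1, 24, 19, 16, 15, 16, 19, 24, 1, 10, 21, 4, 19, 6, 25, 16, 9, 4, 1.
The distinct values are {0, 1, 4, 6, 9, 10, 15, 16, 19, 21, 24, 25}; there are 12 of them.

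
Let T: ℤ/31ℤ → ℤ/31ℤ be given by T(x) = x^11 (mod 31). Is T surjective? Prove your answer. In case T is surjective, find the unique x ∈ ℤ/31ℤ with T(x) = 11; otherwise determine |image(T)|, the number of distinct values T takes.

24

Since 31 is prime, the nonzero elements of ℤ/31ℤ form a cyclic group of order 30.
As gcd(11, 30) = 1, raising to the 11th power is a bijection on this group: if x_1^11 ≡ x_2^11 then (x_1x_2^{−1})^11 = 1, and the only element of order dividing gcd(11, 30) = 1 is 1, so x_1 = x_2.
With T(0) = 0 this makes T injective on all of ℤ/31ℤ, hence bijective (finite equal-size domain and codomain). In particular T is surjective.
Since T is surjective, we find the preimage of 11. The inverse of x ↦ x^11 on (ℤ/31ℤ)^× is x ↦ x^11, because 11·11 = 121 = 4·30 + 1 ≡ 1 (mod 30) and x^{30} = 1 for x ≠ 0 (Fermat). So T⁻¹(11) = 11^11 mod 31.
Repeated squaring mod 31: 11^1 ≡ 11, 11^2 ≡ 11² = 121 ≡ 28, 11^4 ≡ 28² = 784 ≡ 9, 11^8 ≡ 9² = 81 ≡ 19. Since 11 = 8 + 2 + 1, 11^11 ≡ 19·28·11: 19·28 = 532 ≡ 5, then 5·11 = 55 ≡ 24. So 11^11 ≡ 24 (mod 31).
Hence T⁻¹(11) = 24.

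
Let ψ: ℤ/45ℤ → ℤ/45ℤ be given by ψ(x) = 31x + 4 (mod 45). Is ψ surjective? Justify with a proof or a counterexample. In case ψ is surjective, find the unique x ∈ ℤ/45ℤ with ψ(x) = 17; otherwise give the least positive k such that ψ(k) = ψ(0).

28

Recall that surjectivity means every element of the codomain has a preimage under ψ.
Since gcd(31, 45) = 1, 31 is invertible modulo 45. Euclid's algorithm: 45 = 1·31 + 14, 31 = 2·14 + 3, 14 = 4·3 + 2, 3 = 1·2 + 1; back-substituting gives 1 = 16·31 − 11·45, so 31⁻¹ ≡ 16 (mod 45).
For any y ∈ ℤ/45ℤ, x = 16(y − 4) mod 45 satisfies ψ(x) = 31·16(y − 4) + 4 ≡ y (since 31·16 ≡ 1 mod 45). So every y has a preimage.
So ψ is surjective.
Since ψ is surjective, we find ψ⁻¹(17): we need 31x ≡ 17 − 4 ≡ 13 (mod 45). Using 31⁻¹ = 16: x ≡ 16·13 = 208 = 4·45 + 28, so x = 28.
Check: ψ(28) = 31·28 + 4 = 872 = 19·45 + 17 ≡ 17 (mod 45).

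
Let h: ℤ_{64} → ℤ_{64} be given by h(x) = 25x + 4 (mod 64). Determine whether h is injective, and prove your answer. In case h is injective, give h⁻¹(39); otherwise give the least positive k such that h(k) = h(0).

27

Suppose h(x_1) = h(x_2) in ℤ_{64}. Then 25x_1 + 4 ≡ 25x_2 + 4 (mod 64), therefore 25(x_1 − x_2) ≡ 0 (mod 64).
Since gcd(25, 64) = 1, 25 is invertible modulo 64, thus x_1 − x_2 ≡ 0 (mod 64), i.e. x_1 = x_2.
Thus h is injective.
We now compute 25⁻¹ mod 64 explicitly. Euclid's algorithm: 64 = 2·25 + 14, 25 = 1·14 + 11, 14 = 1·11 + 3, 11 = 3·3 + 2, 3 = 1·2 + 1; back-substituting gives 1 = 41·25 − 16·64, so 25⁻¹ ≡ 41 (mod 64).
Since h is injective, we find h⁻¹(39): we need 25x ≡ 39 − 4 ≡ 35 (mod 64). Using 25⁻¹ = 41: x ≡ 41·35 = 1435 = 22·64 + 27, so x = 27.
Check: h(27) = 25·27 + 4 = 679 = 10·64 + 39 ≡ 39 (mod 64).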